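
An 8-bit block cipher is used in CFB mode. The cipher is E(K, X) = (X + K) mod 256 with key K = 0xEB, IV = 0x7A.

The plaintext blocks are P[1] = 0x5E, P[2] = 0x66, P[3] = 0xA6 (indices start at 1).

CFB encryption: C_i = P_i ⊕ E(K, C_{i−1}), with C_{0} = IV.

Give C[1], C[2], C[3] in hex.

C[1]: E(K, 0x7A) = 0x65; 0x5E ⊕ 0x65 = 0x3B.
C[2]: E(K, 0x3B) = 0x26; 0x66 ⊕ 0x26 = 0x40.
C[3]: E(K, 0x40) = 0x2B; 0xA6 ⊕ 0x2B = 0x8D.

C[1] = 0x3B, C[2] = 0x40, C[3] = 0x8D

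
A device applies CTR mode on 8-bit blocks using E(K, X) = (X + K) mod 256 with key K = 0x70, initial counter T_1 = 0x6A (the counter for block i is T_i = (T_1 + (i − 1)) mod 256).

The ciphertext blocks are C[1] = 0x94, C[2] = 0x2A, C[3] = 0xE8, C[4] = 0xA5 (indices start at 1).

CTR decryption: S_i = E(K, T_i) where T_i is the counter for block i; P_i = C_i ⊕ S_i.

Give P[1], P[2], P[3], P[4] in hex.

P[1]: T = 0x6A, S = E(K, T) = 0xDA; 0x94 ⊕ 0xDA = 0x4E.
P[2]: T = 0x6B, S = E(K, T) = 0xDB; 0x2A ⊕ 0xDB = 0xF1.
P[3]: T = 0x6C, S = E(K, T) = 0xDC; 0xE8 ⊕ 0xDC = 0x34.
P[4]: T = 0x6D, S = E(K, T) = 0xDD; 0xA5 ⊕ 0xDD = 0x78.

P[1] = 0x4E, P[2] = 0xF1, P[3] = 0x34, P[4] = 0x78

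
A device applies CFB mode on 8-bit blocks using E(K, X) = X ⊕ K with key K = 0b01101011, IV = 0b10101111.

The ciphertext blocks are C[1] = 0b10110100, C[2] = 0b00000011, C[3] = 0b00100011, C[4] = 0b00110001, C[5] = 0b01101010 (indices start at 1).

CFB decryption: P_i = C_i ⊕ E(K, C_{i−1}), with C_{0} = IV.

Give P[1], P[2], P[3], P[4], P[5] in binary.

P[1] = 0b01110000, P[2] = 0b11011100, P[3] = 0b01001011, P[4] = 0b01111001, P[5] = 0b00110000

P[1]: E(K, 0b10101111) = 0b11000100; 0b10110100 ⊕ 0b11000100 = 0b01110000.
P[2]: E(K, 0b10110100) = 0b11011111; 0b00000011 ⊕ 0b11011111 = 0b11011100.
P[3]: E(K, 0b00000011) = 0b01101000; 0b00100011 ⊕ 0b01101000 = 0b01001011.
P[4]: E(K, 0b00100011) = 0b01001000; 0b00110001 ⊕ 0b01001000 = 0b01111001.
P[5]: E(K, 0b00110001) = 0b01011010; 0b01101010 ⊕ 0b01011010 = 0b00110000.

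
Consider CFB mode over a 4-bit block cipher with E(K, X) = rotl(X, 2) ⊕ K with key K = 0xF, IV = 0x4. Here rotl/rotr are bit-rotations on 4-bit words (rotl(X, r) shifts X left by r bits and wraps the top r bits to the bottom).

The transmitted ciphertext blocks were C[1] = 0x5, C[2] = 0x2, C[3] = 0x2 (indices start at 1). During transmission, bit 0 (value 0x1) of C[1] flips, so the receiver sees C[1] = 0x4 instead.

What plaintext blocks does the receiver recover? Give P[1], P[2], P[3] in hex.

P[1] = 0xA, P[2] = 0xC, P[3] = 0x5

CFB decryption: P_i = C_i ⊕ E(K, C_{i−1}), with C_{0} = IV.
Only C[1] changed, to 0x4. In CFB, a change in C_i flips the same bit in P_i and garbles P_{i+1}. Decrypting the received ciphertext:
P[1]: E(K, 0x4) = 0xE; 0x4 ⊕ 0xE = 0xA.
P[2]: E(K, 0x4) = 0xE; 0x2 ⊕ 0xE = 0xC.
P[3]: E(K, 0x2) = 0x7; 0x2 ⊕ 0x7 = 0x5.
Blocks that differ from the original plaintext: P[1], P[2].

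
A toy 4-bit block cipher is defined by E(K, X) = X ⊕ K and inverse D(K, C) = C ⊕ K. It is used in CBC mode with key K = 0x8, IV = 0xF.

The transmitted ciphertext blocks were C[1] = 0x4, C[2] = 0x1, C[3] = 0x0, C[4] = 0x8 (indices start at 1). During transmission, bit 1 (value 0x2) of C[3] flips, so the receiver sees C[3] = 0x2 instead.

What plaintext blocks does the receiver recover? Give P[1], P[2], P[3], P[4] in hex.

CBC decryption: P_i = D(K, C_i) ⊕ C_{i−1}, with C_{0} = IV.
Only C[3] changed, to 0x2. In CBC, a change in C_i garbles P_i and flips the same bit in P_{i+1}. Decrypting the received ciphertext:
P[1]: D(K, 0x4) = 0xC; 0xC ⊕ 0xF = 0x3.
P[2]: D(K, 0x1) = 0x9; 0x9 ⊕ 0x4 = 0xD.
P[3]: D(K, 0x2) = 0xA; 0xA ⊕ 0x1 = 0xB.
P[4]: D(K, 0x8) = 0x0; 0x0 ⊕ 0x2 = 0x2.
Blocks that differ from the original plaintext: P[3], P[4].

P[1] = 0x3, P[2] = 0xD, P[3] = 0xB, P[4] = 0x2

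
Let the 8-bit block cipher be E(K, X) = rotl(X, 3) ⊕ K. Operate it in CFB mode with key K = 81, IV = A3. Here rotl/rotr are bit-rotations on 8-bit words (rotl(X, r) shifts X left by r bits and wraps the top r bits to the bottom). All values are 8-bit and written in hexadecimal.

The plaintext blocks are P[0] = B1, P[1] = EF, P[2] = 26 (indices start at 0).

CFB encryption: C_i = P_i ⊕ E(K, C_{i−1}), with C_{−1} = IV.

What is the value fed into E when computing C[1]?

2D

C[0]: E(K, A3) = 9C; B1 ⊕ 9C = 2D.
C[1]: E(K, 2D) = E8; EF ⊕ E8 = 07.
So the input to E for block [1] is 2D.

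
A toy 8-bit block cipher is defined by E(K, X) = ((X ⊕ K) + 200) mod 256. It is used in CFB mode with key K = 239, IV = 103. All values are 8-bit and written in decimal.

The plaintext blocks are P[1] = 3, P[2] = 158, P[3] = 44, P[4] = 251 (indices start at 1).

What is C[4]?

CFB encryption: C_i = P_i ⊕ E(K, C_{i−1}), with C_{0} = IV.
C[1]: E(K, 103) = 80; 3 ⊕ 80 = 83.
C[2]: E(K, 83) = 132; 158 ⊕ 132 = 26.
C[3]: E(K, 26) = 189; 44 ⊕ 189 = 145.
C[4]: E(K, 145) = 70; 251 ⊕ 70 = 189.

C[4] = 189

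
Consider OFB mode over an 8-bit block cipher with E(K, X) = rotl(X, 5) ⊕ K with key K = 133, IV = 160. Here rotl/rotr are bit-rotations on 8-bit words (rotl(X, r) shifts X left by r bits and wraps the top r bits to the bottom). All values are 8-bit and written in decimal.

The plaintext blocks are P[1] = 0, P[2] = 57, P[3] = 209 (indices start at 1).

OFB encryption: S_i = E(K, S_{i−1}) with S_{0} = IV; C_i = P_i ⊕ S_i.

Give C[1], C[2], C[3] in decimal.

C[1] = 145, C[2] = 142, C[3] = 162

C[1]: S = E(K, 160) = 145; 0 ⊕ 145 = 145.
C[2]: S = E(K, 145) = 183; 57 ⊕ 183 = 142.
C[3]: S = E(K, 183) = 115; 209 ⊕ 115 = 162.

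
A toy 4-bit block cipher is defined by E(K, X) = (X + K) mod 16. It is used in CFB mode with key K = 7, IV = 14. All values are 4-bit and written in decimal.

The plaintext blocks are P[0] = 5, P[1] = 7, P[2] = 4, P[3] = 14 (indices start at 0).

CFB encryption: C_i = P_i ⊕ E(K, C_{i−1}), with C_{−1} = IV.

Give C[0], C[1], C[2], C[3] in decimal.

C[0] = 0, C[1] = 0, C[2] = 3, C[3] = 4

C[0]: E(K, 14) = 5; 5 ⊕ 5 = 0.
C[1]: E(K, 0) = 7; 7 ⊕ 7 = 0.
C[2]: E(K, 0) = 7; 4 ⊕ 7 = 3.
C[3]: E(K, 3) = 10; 14 ⊕ 10 = 4.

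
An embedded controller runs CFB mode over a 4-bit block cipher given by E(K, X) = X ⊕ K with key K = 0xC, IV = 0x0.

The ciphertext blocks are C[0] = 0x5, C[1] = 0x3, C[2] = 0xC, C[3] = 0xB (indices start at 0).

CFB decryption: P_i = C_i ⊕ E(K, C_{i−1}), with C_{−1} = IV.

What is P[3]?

P[3] = 0xB

P[3]: E(K, 0xC) = 0x0; 0xB ⊕ 0x0 = 0xB.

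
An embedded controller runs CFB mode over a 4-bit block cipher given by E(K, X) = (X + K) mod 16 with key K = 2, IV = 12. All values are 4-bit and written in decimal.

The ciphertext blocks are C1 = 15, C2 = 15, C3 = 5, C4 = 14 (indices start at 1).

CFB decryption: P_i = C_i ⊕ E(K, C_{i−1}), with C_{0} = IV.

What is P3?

P3: E(K, 15) = 1; 5 ⊕ 1 = 4.

P3 = 4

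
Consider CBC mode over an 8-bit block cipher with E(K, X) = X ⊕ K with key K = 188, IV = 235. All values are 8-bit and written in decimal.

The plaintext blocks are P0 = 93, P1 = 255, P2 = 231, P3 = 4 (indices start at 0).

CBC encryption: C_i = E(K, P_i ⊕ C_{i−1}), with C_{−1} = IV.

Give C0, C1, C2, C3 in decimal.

C0: P0 ⊕ 235 = 182; E(K, 182) = 10.
C1: P1 ⊕ 10 = 245; E(K, 245) = 73.
C2: P2 ⊕ 73 = 174; E(K, 174) = 18.
C3: P3 ⊕ 18 = 22; E(K, 22) = 170.

C0 = 10, C1 = 73, C2 = 18, C3 = 170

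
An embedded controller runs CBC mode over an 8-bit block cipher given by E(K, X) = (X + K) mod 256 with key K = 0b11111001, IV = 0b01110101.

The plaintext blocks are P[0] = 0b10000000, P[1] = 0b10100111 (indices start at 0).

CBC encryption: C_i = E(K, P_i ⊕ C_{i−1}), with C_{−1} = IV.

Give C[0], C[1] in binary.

C[0] = 0b11101110, C[1] = 0b01000010

C[0]: P[0] ⊕ 0b01110101 = 0b11110101; E(K, 0b11110101) = 0b11101110.
C[1]: P[1] ⊕ 0b11101110 = 0b01001001; E(K, 0b01001001) = 0b01000010.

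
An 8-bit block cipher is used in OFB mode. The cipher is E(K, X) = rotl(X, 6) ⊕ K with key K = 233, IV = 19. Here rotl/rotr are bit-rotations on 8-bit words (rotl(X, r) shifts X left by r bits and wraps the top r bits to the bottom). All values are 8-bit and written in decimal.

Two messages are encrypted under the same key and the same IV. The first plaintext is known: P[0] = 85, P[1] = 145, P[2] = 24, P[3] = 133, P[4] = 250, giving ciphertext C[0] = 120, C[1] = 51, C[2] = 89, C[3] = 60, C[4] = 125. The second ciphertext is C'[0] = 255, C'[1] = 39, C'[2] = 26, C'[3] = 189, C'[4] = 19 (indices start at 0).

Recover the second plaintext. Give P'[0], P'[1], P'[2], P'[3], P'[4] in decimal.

In OFB with a reused IV, both messages share the same keystream S_i, so C_i ⊕ C'_i = P_i ⊕ P'_i and thus P'_i = P_i ⊕ C_i ⊕ C'_i.
P'[0]: 85 ⊕ 120 ⊕ 255 = 210.
P'[1]: 145 ⊕ 51 ⊕ 39 = 133.
P'[2]: 24 ⊕ 89 ⊕ 26 = 91.
P'[3]: 133 ⊕ 60 ⊕ 189 = 4.
P'[4]: 250 ⊕ 125 ⊕ 19 = 148.

P'[0] = 210, P'[1] = 133, P'[2] = 91, P'[3] = 4, P'[4] = 148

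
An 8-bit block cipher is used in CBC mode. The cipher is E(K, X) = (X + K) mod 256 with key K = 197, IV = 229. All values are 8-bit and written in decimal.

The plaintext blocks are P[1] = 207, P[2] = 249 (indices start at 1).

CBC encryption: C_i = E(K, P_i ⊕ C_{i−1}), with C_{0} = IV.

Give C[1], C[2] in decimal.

C[1] = 239, C[2] = 219

C[1]: P[1] ⊕ 229 = 42; E(K, 42) = 239.
C[2]: P[2] ⊕ 239 = 22; E(K, 22) = 219.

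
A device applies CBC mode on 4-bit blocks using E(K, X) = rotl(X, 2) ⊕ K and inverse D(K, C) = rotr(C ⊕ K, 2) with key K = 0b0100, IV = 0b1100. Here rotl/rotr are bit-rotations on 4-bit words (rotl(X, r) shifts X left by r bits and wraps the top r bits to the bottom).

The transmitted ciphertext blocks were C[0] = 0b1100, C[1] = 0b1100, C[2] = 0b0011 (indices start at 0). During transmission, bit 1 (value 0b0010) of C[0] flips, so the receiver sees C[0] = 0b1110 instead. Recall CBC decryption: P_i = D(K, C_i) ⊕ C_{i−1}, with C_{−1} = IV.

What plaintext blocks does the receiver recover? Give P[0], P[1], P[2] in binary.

Only C[0] changed, to 0b1110. In CBC, a change in C_i garbles P_i and flips the same bit in P_{i+1}. Decrypting the received ciphertext:
P[0]: D(K, 0b1110) = 0b1010; 0b1010 ⊕ 0b1100 = 0b0110.
P[1]: D(K, 0b1100) = 0b0010; 0b0010 ⊕ 0b1110 = 0b1100.
P[2]: D(K, 0b0011) = 0b1101; 0b1101 ⊕ 0b1100 = 0b0001.
Blocks that differ from the original plaintext: P[0], P[1].

P[0] = 0b0110, P[1] = 0b1100, P[2] = 0b0001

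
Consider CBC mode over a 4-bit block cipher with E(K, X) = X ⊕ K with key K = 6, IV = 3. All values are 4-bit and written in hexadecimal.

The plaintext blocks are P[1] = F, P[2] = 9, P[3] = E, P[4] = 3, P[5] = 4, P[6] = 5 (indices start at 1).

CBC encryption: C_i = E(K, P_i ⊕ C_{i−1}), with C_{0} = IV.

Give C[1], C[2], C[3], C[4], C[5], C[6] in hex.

C[1] = A, C[2] = 5, C[3] = D, C[4] = 8, C[5] = A, C[6] = 9

C[1]: P[1] ⊕ 3 = C; E(K, C) = A.
C[2]: P[2] ⊕ A = 3; E(K, 3) = 5.
C[3]: P[3] ⊕ 5 = B; E(K, B) = D.
C[4]: P[4] ⊕ D = E; E(K, E) = 8.
C[5]: P[5] ⊕ 8 = C; E(K, C) = A.
C[6]: P[6] ⊕ A = F; E(K, F) = 9.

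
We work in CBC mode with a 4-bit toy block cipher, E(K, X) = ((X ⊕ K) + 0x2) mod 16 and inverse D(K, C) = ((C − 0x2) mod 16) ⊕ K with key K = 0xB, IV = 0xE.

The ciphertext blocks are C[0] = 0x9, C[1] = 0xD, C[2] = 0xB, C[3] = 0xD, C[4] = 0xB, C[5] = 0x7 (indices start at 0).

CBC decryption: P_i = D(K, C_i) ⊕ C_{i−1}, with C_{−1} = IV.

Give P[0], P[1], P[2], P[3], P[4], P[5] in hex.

P[0]: D(K, 0x9) = 0xC; 0xC ⊕ 0xE = 0x2.
P[1]: D(K, 0xD) = 0x0; 0x0 ⊕ 0x9 = 0x9.
P[2]: D(K, 0xB) = 0x2; 0x2 ⊕ 0xD = 0xF.
P[3]: D(K, 0xD) = 0x0; 0x0 ⊕ 0xB = 0xB.
P[4]: D(K, 0xB) = 0x2; 0x2 ⊕ 0xD = 0xF.
P[5]: D(K, 0x7) = 0xE; 0xE ⊕ 0xB = 0x5.

P[0] = 0x2, P[1] = 0x9, P[2] = 0xF, P[3] = 0xB, P[4] = 0xF, P[5] = 0x5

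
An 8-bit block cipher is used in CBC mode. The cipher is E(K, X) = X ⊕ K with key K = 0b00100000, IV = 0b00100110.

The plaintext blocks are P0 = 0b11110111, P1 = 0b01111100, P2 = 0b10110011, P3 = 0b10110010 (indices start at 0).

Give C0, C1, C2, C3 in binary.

CBC encryption: C_i = E(K, P_i ⊕ C_{i−1}), with C_{−1} = IV.
C0: P0 ⊕ 0b00100110 = 0b11010001; E(K, 0b11010001) = 0b11110001.
C1: P1 ⊕ 0b11110001 = 0b10001101; E(K, 0b10001101) = 0b10101101.
C2: P2 ⊕ 0b10101101 = 0b00011110; E(K, 0b00011110) = 0b00111110.
C3: P3 ⊕ 0b00111110 = 0b10001100; E(K, 0b10001100) = 0b10101100.

C0 = 0b11110001, C1 = 0b10101101, C2 = 0b00111110, C3 = 0b10101100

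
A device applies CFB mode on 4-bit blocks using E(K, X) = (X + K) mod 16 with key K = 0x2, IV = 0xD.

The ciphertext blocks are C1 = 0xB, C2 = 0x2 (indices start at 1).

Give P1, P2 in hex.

CFB decryption: P_i = C_i ⊕ E(K, C_{i−1}), with C_{0} = IV.
P1: E(K, 0xD) = 0xF; 0xB ⊕ 0xF = 0x4.
P2: E(K, 0xB) = 0xD; 0x2 ⊕ 0xD = 0xF.

P1 = 0x4, P2 = 0xF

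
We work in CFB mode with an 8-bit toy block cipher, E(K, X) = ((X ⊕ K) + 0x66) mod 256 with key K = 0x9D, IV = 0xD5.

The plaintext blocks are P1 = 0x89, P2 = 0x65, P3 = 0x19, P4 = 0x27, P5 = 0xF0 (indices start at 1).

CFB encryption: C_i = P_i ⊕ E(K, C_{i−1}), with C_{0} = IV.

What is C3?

C3 = 0x27

C1: E(K, 0xD5) = 0xAE; 0x89 ⊕ 0xAE = 0x27.
C2: E(K, 0x27) = 0x20; 0x65 ⊕ 0x20 = 0x45.
C3: E(K, 0x45) = 0x3E; 0x19 ⊕ 0x3E = 0x27.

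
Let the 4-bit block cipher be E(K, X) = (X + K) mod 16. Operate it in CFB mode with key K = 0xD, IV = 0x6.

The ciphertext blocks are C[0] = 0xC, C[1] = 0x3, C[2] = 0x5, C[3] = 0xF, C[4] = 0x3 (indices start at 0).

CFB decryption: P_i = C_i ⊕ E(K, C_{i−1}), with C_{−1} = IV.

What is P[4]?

P[4] = 0xF

P[4]: E(K, 0xF) = 0xC; 0x3 ⊕ 0xC = 0xF.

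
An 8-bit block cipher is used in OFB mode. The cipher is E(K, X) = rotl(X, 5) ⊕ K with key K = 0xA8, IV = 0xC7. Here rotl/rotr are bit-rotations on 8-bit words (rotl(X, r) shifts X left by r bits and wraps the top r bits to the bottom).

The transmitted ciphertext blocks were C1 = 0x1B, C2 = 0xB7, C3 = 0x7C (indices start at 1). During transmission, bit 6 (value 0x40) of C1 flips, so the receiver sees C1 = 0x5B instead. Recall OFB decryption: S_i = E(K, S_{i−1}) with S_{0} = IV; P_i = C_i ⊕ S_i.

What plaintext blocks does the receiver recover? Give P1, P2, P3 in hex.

Only C1 changed, to 0x5B. In OFB, a change in C_i flips the same bit in P_i only; the keystream is unaffected. Decrypting the received ciphertext:
P1: S = E(K, 0xC7) = 0x50; 0x5B ⊕ 0x50 = 0x0B.
P2: S = E(K, 0x50) = 0xA2; 0xB7 ⊕ 0xA2 = 0x15.
P3: S = E(K, 0xA2) = 0xFC; 0x7C ⊕ 0xFC = 0x80.
Blocks that differ from the original plaintext: P1.

P1 = 0x0B, P2 = 0x15, P3 = 0x80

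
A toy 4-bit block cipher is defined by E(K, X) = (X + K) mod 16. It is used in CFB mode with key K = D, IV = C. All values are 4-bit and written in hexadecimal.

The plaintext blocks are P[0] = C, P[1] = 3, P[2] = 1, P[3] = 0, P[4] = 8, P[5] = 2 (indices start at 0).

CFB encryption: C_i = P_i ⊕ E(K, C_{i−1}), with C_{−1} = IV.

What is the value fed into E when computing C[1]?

5

C[0]: E(K, C) = 9; C ⊕ 9 = 5.
C[1]: E(K, 5) = 2; 3 ⊕ 2 = 1.
So the input to E for block [1] is 5.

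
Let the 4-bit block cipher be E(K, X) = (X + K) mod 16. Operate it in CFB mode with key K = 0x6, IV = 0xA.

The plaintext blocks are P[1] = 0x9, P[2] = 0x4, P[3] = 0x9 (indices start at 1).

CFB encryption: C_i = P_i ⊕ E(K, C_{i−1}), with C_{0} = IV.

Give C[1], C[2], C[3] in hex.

C[1] = 0x9, C[2] = 0xB, C[3] = 0x8

C[1]: E(K, 0xA) = 0x0; 0x9 ⊕ 0x0 = 0x9.
C[2]: E(K, 0x9) = 0xF; 0x4 ⊕ 0xF = 0xB.
C[3]: E(K, 0xB) = 0x1; 0x9 ⊕ 0x1 = 0x8.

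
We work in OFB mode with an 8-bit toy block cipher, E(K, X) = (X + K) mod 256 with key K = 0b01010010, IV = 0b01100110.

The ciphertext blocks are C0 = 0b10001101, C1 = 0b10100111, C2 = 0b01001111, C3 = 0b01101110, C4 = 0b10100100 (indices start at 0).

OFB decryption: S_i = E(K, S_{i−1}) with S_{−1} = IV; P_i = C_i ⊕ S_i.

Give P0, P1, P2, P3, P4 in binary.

P0 = 0b00110101, P1 = 0b10101101, P2 = 0b00010011, P3 = 0b11000000, P4 = 0b10100100

P0: S = E(K, 0b01100110) = 0b10111000; 0b10001101 ⊕ 0b10111000 = 0b00110101.
P1: S = E(K, 0b10111000) = 0b00001010; 0b10100111 ⊕ 0b00001010 = 0b10101101.
P2: S = E(K, 0b00001010) = 0b01011100; 0b01001111 ⊕ 0b01011100 = 0b00010011.
P3: S = E(K, 0b01011100) = 0b10101110; 0b01101110 ⊕ 0b10101110 = 0b11000000.
P4: S = E(K, 0b10101110) = 0b00000000; 0b10100100 ⊕ 0b00000000 = 0b10100100.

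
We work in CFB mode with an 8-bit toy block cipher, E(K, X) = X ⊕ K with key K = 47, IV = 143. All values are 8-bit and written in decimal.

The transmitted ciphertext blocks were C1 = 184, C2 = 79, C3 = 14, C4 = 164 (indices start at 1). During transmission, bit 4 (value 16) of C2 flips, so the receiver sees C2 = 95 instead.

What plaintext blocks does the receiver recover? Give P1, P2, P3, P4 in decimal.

P1 = 24, P2 = 200, P3 = 126, P4 = 133

CFB decryption: P_i = C_i ⊕ E(K, C_{i−1}), with C_{0} = IV.
Only C2 changed, to 95. In CFB, a change in C_i flips the same bit in P_i and garbles P_{i+1}. Decrypting the received ciphertext:
P1: E(K, 143) = 160; 184 ⊕ 160 = 24.
P2: E(K, 184) = 151; 95 ⊕ 151 = 200.
P3: E(K, 95) = 112; 14 ⊕ 112 = 126.
P4: E(K, 14) = 33; 164 ⊕ 33 = 133.
Blocks that differ from the original plaintext: P2, P3.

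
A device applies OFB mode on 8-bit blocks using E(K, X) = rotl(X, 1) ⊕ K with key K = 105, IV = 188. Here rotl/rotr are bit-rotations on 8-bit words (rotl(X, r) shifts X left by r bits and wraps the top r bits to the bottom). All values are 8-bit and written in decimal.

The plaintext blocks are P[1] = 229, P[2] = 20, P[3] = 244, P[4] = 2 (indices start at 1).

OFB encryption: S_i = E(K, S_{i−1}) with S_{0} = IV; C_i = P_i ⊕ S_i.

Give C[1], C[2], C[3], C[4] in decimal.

C[1] = 245, C[2] = 93, C[3] = 15, C[4] = 156

C[1]: S = E(K, 188) = 16; 229 ⊕ 16 = 245.
C[2]: S = E(K, 16) = 73; 20 ⊕ 73 = 93.
C[3]: S = E(K, 73) = 251; 244 ⊕ 251 = 15.
C[4]: S = E(K, 251) = 158; 2 ⊕ 158 = 156.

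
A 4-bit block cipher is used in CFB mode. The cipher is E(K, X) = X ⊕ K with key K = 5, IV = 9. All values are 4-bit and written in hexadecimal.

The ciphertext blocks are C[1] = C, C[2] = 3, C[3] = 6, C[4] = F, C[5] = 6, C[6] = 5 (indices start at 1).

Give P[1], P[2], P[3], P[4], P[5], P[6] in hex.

CFB decryption: P_i = C_i ⊕ E(K, C_{i−1}), with C_{0} = IV.
P[1]: E(K, 9) = C; C ⊕ C = 0.
P[2]: E(K, C) = 9; 3 ⊕ 9 = A.
P[3]: E(K, 3) = 6; 6 ⊕ 6 = 0.
P[4]: E(K, 6) = 3; F ⊕ 3 = C.
P[5]: E(K, F) = A; 6 ⊕ A = C.
P[6]: E(K, 6) = 3; 5 ⊕ 3 = 6.

P[1] = 0, P[2] = A, P[3] = 0, P[4] = C, P[5] = C, P[6] = 6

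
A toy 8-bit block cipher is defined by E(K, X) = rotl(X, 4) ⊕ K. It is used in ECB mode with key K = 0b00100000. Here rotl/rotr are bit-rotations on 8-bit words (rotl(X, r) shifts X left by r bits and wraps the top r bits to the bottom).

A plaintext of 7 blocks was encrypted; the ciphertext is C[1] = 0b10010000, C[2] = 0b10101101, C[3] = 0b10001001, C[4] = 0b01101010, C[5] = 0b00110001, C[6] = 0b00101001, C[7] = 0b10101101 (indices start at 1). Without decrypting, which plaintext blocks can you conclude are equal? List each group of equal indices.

P[2] = P[7]

ECB encrypts each block independently with the same key, so equal ciphertext blocks imply equal plaintext blocks.
C[2] = C[7] = 0b10101101, so P[2] = P[7].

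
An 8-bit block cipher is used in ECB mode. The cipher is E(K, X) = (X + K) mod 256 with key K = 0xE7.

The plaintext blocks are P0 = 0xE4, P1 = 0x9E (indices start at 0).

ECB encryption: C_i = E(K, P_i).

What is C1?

C1 = 0x85

C1: E(K, 0x9E) = 0x85.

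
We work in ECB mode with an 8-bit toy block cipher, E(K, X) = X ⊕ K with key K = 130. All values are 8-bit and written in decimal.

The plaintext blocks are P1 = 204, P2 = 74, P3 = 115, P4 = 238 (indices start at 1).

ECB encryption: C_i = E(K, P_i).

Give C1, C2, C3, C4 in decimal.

C1: E(K, 204) = 78.
C2: E(K, 74) = 200.
C3: E(K, 115) = 241.
C4: E(K, 238) = 108.

C1 = 78, C2 = 200, C3 = 241, C4 = 108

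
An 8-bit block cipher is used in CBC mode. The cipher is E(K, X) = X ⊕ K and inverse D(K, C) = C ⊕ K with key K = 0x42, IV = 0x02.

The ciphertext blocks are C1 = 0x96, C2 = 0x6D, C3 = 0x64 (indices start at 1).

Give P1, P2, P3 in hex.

CBC decryption: P_i = D(K, C_i) ⊕ C_{i−1}, with C_{0} = IV.
P1: D(K, 0x96) = 0xD4; 0xD4 ⊕ 0x02 = 0xD6.
P2: D(K, 0x6D) = 0x2F; 0x2F ⊕ 0x96 = 0xB9.
P3: D(K, 0x64) = 0x26; 0x26 ⊕ 0x6D = 0x4B.

P1 = 0xD6, P2 = 0xB9, P3 = 0x4B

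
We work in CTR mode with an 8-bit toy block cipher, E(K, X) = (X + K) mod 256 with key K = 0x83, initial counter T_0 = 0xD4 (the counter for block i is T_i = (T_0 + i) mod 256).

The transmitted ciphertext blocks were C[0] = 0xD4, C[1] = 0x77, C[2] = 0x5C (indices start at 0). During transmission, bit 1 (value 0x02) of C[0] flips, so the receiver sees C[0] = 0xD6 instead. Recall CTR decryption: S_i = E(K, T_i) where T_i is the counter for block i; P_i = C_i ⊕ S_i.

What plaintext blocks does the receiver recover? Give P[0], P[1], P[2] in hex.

P[0] = 0x81, P[1] = 0x2F, P[2] = 0x05

Only C[0] changed, to 0xD6. In CTR, a change in C_i flips the same bit in P_i only; the keystream is unaffected. Decrypting the received ciphertext:
P[0]: T = 0xD4, S = E(K, T) = 0x57; 0xD6 ⊕ 0x57 = 0x81.
P[1]: T = 0xD5, S = E(K, T) = 0x58; 0x77 ⊕ 0x58 = 0x2F.
P[2]: T = 0xD6, S = E(K, T) = 0x59; 0x5C ⊕ 0x59 = 0x05.
Blocks that differ from the original plaintext: P[0].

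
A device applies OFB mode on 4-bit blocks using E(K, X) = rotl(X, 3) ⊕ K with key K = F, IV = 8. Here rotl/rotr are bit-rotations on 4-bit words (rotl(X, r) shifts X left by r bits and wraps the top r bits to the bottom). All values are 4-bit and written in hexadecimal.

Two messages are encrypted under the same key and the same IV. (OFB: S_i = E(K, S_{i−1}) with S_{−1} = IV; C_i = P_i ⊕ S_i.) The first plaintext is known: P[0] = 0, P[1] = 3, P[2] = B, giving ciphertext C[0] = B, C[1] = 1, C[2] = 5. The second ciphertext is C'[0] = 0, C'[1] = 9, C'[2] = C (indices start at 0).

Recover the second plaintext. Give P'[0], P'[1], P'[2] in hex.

P'[0] = B, P'[1] = B, P'[2] = 2

In OFB with a reused IV, both messages share the same keystream S_i, so C_i ⊕ C'_i = P_i ⊕ P'_i and thus P'_i = P_i ⊕ C_i ⊕ C'_i.
P'[0]: 0 ⊕ B ⊕ 0 = B.
P'[1]: 3 ⊕ 1 ⊕ 9 = B.
P'[2]: B ⊕ 5 ⊕ C = 2.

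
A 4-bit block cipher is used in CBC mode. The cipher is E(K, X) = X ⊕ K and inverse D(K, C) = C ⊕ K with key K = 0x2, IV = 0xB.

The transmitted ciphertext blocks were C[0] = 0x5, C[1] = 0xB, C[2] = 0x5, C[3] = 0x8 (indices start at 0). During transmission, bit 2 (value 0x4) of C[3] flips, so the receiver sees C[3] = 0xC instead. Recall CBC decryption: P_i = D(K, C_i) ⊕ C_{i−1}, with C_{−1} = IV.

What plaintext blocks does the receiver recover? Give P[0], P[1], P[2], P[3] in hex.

Only C[3] changed, to 0xC. In CBC, a change in C_i garbles P_i and flips the same bit in P_{i+1}. Decrypting the received ciphertext:
P[0]: D(K, 0x5) = 0x7; 0x7 ⊕ 0xB = 0xC.
P[1]: D(K, 0xB) = 0x9; 0x9 ⊕ 0x5 = 0xC.
P[2]: D(K, 0x5) = 0x7; 0x7 ⊕ 0xB = 0xC.
P[3]: D(K, 0xC) = 0xE; 0xE ⊕ 0x5 = 0xB.
Blocks that differ from the original plaintext: P[3].

P[0] = 0xC, P[1] = 0xC, P[2] = 0xC, P[3] = 0xB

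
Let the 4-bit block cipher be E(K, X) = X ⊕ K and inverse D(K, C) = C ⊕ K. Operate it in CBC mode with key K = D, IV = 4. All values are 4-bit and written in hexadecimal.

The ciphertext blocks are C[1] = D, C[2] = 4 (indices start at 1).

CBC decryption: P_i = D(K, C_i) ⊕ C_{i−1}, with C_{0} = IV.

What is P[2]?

P[2] = 4

P[2]: D(K, 4) = 9; 9 ⊕ D = 4.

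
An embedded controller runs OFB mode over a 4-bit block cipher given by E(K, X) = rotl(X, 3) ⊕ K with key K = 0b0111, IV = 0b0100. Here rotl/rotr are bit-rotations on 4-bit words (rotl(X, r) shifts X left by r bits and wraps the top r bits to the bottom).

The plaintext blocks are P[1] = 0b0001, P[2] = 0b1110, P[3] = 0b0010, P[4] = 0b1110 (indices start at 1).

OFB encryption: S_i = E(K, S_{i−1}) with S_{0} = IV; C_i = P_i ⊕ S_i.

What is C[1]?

C[1]: S = E(K, 0b0100) = 0b0101; 0b0001 ⊕ 0b0101 = 0b0100.

C[1] = 0b0100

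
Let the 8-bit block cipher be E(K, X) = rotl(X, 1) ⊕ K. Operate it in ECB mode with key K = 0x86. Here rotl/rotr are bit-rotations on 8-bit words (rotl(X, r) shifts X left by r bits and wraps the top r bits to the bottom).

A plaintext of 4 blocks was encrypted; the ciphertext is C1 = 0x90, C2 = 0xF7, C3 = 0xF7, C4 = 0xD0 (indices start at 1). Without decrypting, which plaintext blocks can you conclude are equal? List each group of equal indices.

P2 = P3

ECB encrypts each block independently with the same key, so equal ciphertext blocks imply equal plaintext blocks.
C2 = C3 = 0xF7, so P2 = P3.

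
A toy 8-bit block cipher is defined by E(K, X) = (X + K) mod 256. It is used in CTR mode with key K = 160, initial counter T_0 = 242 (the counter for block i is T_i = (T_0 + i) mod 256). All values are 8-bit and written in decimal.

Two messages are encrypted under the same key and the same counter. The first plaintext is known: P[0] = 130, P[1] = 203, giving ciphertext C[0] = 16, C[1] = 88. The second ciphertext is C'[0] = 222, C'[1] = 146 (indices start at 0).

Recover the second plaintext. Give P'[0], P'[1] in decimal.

P'[0] = 76, P'[1] = 1

In CTR with a reused counter, both messages share the same keystream S_i, so C_i ⊕ C'_i = P_i ⊕ P'_i and thus P'_i = P_i ⊕ C_i ⊕ C'_i.
P'[0]: 130 ⊕ 16 ⊕ 222 = 76.
P'[1]: 203 ⊕ 88 ⊕ 146 = 1.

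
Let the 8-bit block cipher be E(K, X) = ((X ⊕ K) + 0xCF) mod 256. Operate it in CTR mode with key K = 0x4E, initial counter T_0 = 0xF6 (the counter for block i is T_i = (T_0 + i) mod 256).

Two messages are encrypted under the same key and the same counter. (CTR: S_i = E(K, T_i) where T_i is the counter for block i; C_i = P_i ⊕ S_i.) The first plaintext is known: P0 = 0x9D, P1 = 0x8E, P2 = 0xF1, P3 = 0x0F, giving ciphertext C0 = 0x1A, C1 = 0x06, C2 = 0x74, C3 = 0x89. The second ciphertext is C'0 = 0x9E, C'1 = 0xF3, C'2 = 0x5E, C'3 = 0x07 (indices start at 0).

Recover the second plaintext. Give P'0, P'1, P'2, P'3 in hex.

In CTR with a reused counter, both messages share the same keystream S_i, so C_i ⊕ C'_i = P_i ⊕ P'_i and thus P'_i = P_i ⊕ C_i ⊕ C'_i.
P'0: 0x9D ⊕ 0x1A ⊕ 0x9E = 0x19.
P'1: 0x8E ⊕ 0x06 ⊕ 0xF3 = 0x7B.
P'2: 0xF1 ⊕ 0x74 ⊕ 0x5E = 0xDB.
P'3: 0x0F ⊕ 0x89 ⊕ 0x07 = 0x81.

P'0 = 0x19, P'1 = 0x7B, P'2 = 0xDB, P'3 = 0x81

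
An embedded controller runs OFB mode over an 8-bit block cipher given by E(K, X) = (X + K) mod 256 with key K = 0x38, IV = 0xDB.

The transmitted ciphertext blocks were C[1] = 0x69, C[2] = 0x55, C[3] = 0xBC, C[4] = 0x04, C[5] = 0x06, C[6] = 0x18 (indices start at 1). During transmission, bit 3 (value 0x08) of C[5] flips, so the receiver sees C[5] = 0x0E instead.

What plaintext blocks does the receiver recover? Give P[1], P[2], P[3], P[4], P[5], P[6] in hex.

P[1] = 0x7A, P[2] = 0x1E, P[3] = 0x3F, P[4] = 0xBF, P[5] = 0xFD, P[6] = 0x33

OFB decryption: S_i = E(K, S_{i−1}) with S_{0} = IV; P_i = C_i ⊕ S_i.
Only C[5] changed, to 0x0E. In OFB, a change in C_i flips the same bit in P_i only; the keystream is unaffected. Decrypting the received ciphertext:
P[1]: S = E(K, 0xDB) = 0x13; 0x69 ⊕ 0x13 = 0x7A.
P[2]: S = E(K, 0x13) = 0x4B; 0x55 ⊕ 0x4B = 0x1E.
P[3]: S = E(K, 0x4B) = 0x83; 0xBC ⊕ 0x83 = 0x3F.
P[4]: S = E(K, 0x83) = 0xBB; 0x04 ⊕ 0xBB = 0xBF.
P[5]: S = E(K, 0xBB) = 0xF3; 0x0E ⊕ 0xF3 = 0xFD.
P[6]: S = E(K, 0xF3) = 0x2B; 0x18 ⊕ 0x2B = 0x33.
Blocks that differ from the original plaintext: P[5].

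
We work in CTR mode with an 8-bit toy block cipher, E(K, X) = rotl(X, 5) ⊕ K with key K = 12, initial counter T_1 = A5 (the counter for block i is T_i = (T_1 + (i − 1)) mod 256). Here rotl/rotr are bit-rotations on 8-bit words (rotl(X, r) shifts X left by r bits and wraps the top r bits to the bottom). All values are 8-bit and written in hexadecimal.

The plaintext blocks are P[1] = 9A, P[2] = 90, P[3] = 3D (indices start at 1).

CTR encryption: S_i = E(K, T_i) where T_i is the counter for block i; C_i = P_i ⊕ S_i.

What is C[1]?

C[1] = 3C

C[1]: T = A5, S = E(K, T) = A6; 9A ⊕ A6 = 3C.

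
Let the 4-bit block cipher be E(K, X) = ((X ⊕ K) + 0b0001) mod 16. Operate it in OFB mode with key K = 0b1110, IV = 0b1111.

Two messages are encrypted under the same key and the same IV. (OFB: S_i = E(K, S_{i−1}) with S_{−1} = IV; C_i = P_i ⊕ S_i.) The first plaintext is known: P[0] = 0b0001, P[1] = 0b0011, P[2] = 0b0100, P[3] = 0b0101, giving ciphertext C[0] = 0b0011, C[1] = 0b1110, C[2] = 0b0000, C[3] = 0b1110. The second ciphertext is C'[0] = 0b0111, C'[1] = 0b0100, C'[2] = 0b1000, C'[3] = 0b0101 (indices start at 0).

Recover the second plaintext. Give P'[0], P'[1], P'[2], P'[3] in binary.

P'[0] = 0b0101, P'[1] = 0b1001, P'[2] = 0b1100, P'[3] = 0b1110

In OFB with a reused IV, both messages share the same keystream S_i, so C_i ⊕ C'_i = P_i ⊕ P'_i and thus P'_i = P_i ⊕ C_i ⊕ C'_i.
P'[0]: 0b0001 ⊕ 0b0011 ⊕ 0b0111 = 0b0101.
P'[1]: 0b0011 ⊕ 0b1110 ⊕ 0b0100 = 0b1001.
P'[2]: 0b0100 ⊕ 0b0000 ⊕ 0b1000 = 0b1100.
P'[3]: 0b0101 ⊕ 0b1110 ⊕ 0b0101 = 0b1110.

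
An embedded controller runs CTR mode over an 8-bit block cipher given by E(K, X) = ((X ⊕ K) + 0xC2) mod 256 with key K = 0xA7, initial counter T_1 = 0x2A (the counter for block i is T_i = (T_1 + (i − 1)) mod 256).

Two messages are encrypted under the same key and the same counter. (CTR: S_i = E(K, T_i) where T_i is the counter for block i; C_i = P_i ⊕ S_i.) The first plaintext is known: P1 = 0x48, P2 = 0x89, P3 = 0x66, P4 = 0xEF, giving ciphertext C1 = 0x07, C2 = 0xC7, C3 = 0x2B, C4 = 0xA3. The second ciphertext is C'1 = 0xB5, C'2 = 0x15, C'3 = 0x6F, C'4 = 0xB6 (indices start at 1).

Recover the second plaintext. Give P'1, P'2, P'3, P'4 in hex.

P'1 = 0xFA, P'2 = 0x5B, P'3 = 0x22, P'4 = 0xFA

In CTR with a reused counter, both messages share the same keystream S_i, so C_i ⊕ C'_i = P_i ⊕ P'_i and thus P'_i = P_i ⊕ C_i ⊕ C'_i.
P'1: 0x48 ⊕ 0x07 ⊕ 0xB5 = 0xFA.
P'2: 0x89 ⊕ 0xC7 ⊕ 0x15 = 0x5B.
P'3: 0x66 ⊕ 0x2B ⊕ 0x6F = 0x22.
P'4: 0xEF ⊕ 0xA3 ⊕ 0xB6 = 0xFA.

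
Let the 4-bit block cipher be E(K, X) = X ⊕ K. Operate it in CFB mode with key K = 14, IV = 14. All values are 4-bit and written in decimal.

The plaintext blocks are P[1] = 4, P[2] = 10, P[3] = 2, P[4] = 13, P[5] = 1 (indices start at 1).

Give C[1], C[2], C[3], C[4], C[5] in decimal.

CFB encryption: C_i = P_i ⊕ E(K, C_{i−1}), with C_{0} = IV.
C[1]: E(K, 14) = 0; 4 ⊕ 0 = 4.
C[2]: E(K, 4) = 10; 10 ⊕ 10 = 0.
C[3]: E(K, 0) = 14; 2 ⊕ 14 = 12.
C[4]: E(K, 12) = 2; 13 ⊕ 2 = 15.
C[5]: E(K, 15) = 1; 1 ⊕ 1 = 0.

C[1] = 4, C[2] = 0, C[3] = 12, C[4] = 15, C[5] = 0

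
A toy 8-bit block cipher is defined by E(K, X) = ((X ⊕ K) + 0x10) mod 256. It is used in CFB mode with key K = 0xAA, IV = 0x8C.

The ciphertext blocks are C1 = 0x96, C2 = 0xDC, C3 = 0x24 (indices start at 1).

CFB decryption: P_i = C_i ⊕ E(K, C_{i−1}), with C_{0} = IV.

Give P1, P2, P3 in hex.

P1: E(K, 0x8C) = 0x36; 0x96 ⊕ 0x36 = 0xA0.
P2: E(K, 0x96) = 0x4C; 0xDC ⊕ 0x4C = 0x90.
P3: E(K, 0xDC) = 0x86; 0x24 ⊕ 0x86 = 0xA2.

P1 = 0xA0, P2 = 0x90, P3 = 0xA2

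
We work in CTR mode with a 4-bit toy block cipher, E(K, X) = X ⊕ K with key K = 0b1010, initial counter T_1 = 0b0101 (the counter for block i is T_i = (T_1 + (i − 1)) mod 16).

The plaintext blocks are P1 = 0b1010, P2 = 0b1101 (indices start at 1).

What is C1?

C1 = 0b0101

CTR encryption: S_i = E(K, T_i) where T_i is the counter for block i; C_i = P_i ⊕ S_i.
C1: T = 0b0101, S = E(K, T) = 0b1111; 0b1010 ⊕ 0b1111 = 0b0101.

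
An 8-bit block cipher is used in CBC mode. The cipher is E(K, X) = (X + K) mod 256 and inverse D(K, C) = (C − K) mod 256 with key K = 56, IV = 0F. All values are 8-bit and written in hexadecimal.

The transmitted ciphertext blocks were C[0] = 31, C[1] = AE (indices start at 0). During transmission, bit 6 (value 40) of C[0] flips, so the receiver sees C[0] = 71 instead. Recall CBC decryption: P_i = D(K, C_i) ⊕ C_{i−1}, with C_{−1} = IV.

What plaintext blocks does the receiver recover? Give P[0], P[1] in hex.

Only C[0] changed, to 71. In CBC, a change in C_i garbles P_i and flips the same bit in P_{i+1}. Decrypting the received ciphertext:
P[0]: D(K, 71) = 1B; 1B ⊕ 0F = 14.
P[1]: D(K, AE) = 58; 58 ⊕ 71 = 29.
Blocks that differ from the original plaintext: P[0], P[1].

P[0] = 14, P[1] = 29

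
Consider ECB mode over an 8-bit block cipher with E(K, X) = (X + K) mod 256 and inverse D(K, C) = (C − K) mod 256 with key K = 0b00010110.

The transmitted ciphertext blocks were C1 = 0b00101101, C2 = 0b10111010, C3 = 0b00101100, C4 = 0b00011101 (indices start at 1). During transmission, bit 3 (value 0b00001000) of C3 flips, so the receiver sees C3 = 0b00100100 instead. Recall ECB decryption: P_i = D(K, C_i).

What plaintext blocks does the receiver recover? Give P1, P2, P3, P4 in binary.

Only C3 changed, to 0b00100100. In ECB, a change in C_i affects only P_i. Decrypting the received ciphertext:
P1: D(K, 0b00101101) = 0b00010111.
P2: D(K, 0b10111010) = 0b10100100.
P3: D(K, 0b00100100) = 0b00001110.
P4: D(K, 0b00011101) = 0b00000111.
Blocks that differ from the original plaintext: P3.

P1 = 0b00010111, P2 = 0b10100100, P3 = 0b00001110, P4 = 0b00000111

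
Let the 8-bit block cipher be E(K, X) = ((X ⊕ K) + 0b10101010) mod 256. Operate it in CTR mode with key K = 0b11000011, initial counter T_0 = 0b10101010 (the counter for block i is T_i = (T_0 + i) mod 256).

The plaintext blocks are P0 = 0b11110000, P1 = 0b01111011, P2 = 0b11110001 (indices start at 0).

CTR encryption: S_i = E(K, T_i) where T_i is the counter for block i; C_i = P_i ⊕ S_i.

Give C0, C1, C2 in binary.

C0: T = 0b10101010, S = E(K, T) = 0b00010011; 0b11110000 ⊕ 0b00010011 = 0b11100011.
C1: T = 0b10101011, S = E(K, T) = 0b00010010; 0b01111011 ⊕ 0b00010010 = 0b01101001.
C2: T = 0b10101100, S = E(K, T) = 0b00011001; 0b11110001 ⊕ 0b00011001 = 0b11101000.

C0 = 0b11100011, C1 = 0b01101001, C2 = 0b11101000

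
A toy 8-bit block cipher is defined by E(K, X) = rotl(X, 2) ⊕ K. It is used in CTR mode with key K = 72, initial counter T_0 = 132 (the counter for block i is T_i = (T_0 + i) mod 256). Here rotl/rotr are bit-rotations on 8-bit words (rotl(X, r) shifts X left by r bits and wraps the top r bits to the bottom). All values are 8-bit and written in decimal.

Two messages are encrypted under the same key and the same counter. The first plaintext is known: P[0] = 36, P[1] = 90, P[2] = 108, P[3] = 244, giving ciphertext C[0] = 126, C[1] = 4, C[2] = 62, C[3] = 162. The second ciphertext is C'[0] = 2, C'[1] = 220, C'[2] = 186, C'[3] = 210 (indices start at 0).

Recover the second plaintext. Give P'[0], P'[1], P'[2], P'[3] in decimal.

P'[0] = 88, P'[1] = 130, P'[2] = 232, P'[3] = 132

In CTR with a reused counter, both messages share the same keystream S_i, so C_i ⊕ C'_i = P_i ⊕ P'_i and thus P'_i = P_i ⊕ C_i ⊕ C'_i.
P'[0]: 36 ⊕ 126 ⊕ 2 = 88.
P'[1]: 90 ⊕ 4 ⊕ 220 = 130.
P'[2]: 108 ⊕ 62 ⊕ 186 = 232.
P'[3]: 244 ⊕ 162 ⊕ 210 = 132.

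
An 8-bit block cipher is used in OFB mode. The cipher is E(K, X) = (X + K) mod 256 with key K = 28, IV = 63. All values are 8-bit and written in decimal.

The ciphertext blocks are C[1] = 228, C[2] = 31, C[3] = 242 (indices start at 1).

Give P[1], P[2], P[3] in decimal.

OFB decryption: S_i = E(K, S_{i−1}) with S_{0} = IV; P_i = C_i ⊕ S_i.
P[1]: S = E(K, 63) = 91; 228 ⊕ 91 = 191.
P[2]: S = E(K, 91) = 119; 31 ⊕ 119 = 104.
P[3]: S = E(K, 119) = 147; 242 ⊕ 147 = 97.

P[1] = 191, P[2] = 104, P[3] = 97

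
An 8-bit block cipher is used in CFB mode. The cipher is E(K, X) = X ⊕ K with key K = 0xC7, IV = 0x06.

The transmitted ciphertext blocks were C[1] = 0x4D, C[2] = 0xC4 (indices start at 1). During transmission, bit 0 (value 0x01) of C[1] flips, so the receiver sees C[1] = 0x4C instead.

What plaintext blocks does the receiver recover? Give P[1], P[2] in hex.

CFB decryption: P_i = C_i ⊕ E(K, C_{i−1}), with C_{0} = IV.
Only C[1] changed, to 0x4C. In CFB, a change in C_i flips the same bit in P_i and garbles P_{i+1}. Decrypting the received ciphertext:
P[1]: E(K, 0x06) = 0xC1; 0x4C ⊕ 0xC1 = 0x8D.
P[2]: E(K, 0x4C) = 0x8B; 0xC4 ⊕ 0x8B = 0x4F.
Blocks that differ from the original plaintext: P[1], P[2].

P[1] = 0x8D, P[2] = 0x4F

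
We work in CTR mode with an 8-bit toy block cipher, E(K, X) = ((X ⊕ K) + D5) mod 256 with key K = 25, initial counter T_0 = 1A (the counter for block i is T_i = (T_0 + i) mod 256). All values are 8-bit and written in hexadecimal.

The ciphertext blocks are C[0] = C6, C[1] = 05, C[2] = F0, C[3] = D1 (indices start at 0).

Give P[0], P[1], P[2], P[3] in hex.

CTR decryption: S_i = E(K, T_i) where T_i is the counter for block i; P_i = C_i ⊕ S_i.
P[0]: T = 1A, S = E(K, T) = 14; C6 ⊕ 14 = D2.
P[1]: T = 1B, S = E(K, T) = 13; 05 ⊕ 13 = 16.
P[2]: T = 1C, S = E(K, T) = 0E; F0 ⊕ 0E = FE.
P[3]: T = 1D, S = E(K, T) = 0D; D1 ⊕ 0D = DC.

P[0] = D2, P[1] = 16, P[2] = FE, P[3] = DC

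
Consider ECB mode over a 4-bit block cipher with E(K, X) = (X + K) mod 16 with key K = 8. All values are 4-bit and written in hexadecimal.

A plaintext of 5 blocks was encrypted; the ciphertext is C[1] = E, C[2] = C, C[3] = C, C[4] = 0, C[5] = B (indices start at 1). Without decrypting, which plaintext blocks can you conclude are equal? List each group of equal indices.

ECB encrypts each block independently with the same key, so equal ciphertext blocks imply equal plaintext blocks.
C[2] = C[3] = C, so P[2] = P[3].

P[2] = P[3]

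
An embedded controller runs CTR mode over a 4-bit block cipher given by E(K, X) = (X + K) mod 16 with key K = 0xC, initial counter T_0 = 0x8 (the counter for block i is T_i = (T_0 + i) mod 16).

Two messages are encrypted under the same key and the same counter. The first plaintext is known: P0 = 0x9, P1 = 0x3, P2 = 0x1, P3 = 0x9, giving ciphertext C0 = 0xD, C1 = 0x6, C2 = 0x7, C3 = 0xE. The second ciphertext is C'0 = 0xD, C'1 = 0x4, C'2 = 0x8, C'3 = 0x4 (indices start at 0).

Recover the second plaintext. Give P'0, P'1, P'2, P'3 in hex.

In CTR with a reused counter, both messages share the same keystream S_i, so C_i ⊕ C'_i = P_i ⊕ P'_i and thus P'_i = P_i ⊕ C_i ⊕ C'_i.
P'0: 0x9 ⊕ 0xD ⊕ 0xD = 0x9.
P'1: 0x3 ⊕ 0x6 ⊕ 0x4 = 0x1.
P'2: 0x1 ⊕ 0x7 ⊕ 0x8 = 0xE.
P'3: 0x9 ⊕ 0xE ⊕ 0x4 = 0x3.

P'0 = 0x9, P'1 = 0x1, P'2 = 0xE, P'3 = 0x3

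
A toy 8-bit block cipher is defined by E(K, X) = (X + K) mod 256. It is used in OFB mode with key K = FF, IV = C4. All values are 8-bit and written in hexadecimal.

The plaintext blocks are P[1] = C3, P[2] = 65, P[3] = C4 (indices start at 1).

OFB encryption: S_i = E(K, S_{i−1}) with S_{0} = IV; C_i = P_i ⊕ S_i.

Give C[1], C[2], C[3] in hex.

C[1] = 00, C[2] = A7, C[3] = 05

C[1]: S = E(K, C4) = C3; C3 ⊕ C3 = 00.
C[2]: S = E(K, C3) = C2; 65 ⊕ C2 = A7.
C[3]: S = E(K, C2) = C1; C4 ⊕ C1 = 05.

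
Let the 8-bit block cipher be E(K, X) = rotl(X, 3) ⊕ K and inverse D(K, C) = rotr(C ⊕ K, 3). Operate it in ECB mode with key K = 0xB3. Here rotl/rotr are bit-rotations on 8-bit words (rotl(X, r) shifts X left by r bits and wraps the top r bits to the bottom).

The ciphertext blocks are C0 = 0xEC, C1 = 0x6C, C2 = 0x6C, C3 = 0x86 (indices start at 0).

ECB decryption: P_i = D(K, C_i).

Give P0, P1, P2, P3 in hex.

P0: D(K, 0xEC) = 0xEB.
P1: D(K, 0x6C) = 0xFB.
P2: D(K, 0x6C) = 0xFB.
P3: D(K, 0x86) = 0xA6.

P0 = 0xEB, P1 = 0xFB, P2 = 0xFB, P3 = 0xA6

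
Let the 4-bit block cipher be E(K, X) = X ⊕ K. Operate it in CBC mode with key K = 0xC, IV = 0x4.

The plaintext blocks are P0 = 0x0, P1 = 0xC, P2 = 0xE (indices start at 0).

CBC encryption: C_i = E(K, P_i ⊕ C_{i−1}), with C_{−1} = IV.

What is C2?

C2 = 0xA

C0: P0 ⊕ 0x4 = 0x4; E(K, 0x4) = 0x8.
C1: P1 ⊕ 0x8 = 0x4; E(K, 0x4) = 0x8.
C2: P2 ⊕ 0x8 = 0x6; E(K, 0x6) = 0xA.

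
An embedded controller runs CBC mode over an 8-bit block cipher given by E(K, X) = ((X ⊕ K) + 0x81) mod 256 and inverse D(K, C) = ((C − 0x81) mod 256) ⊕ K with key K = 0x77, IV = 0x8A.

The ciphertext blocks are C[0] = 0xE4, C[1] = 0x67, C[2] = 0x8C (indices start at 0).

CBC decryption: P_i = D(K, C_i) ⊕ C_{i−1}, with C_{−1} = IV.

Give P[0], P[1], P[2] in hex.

P[0]: D(K, 0xE4) = 0x14; 0x14 ⊕ 0x8A = 0x9E.
P[1]: D(K, 0x67) = 0x91; 0x91 ⊕ 0xE4 = 0x75.
P[2]: D(K, 0x8C) = 0x7C; 0x7C ⊕ 0x67 = 0x1B.

P[0] = 0x9E, P[1] = 0x75, P[2] = 0x1B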